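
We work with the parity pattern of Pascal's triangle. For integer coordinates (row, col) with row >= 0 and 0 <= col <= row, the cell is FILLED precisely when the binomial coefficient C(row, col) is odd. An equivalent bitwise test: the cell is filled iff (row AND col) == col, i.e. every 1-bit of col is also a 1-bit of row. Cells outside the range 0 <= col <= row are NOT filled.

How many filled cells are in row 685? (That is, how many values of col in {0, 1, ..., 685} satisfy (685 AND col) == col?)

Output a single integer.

Answer: 64

Derivation:
685 in binary = 1010101101
popcount(685) = number of 1-bits in 1010101101 = 6
A col c satisfies (685 AND c) == c iff every set bit of c is also set in 685; each of the 6 set bits of 685 can independently be on or off in c.
count = 2^6 = 64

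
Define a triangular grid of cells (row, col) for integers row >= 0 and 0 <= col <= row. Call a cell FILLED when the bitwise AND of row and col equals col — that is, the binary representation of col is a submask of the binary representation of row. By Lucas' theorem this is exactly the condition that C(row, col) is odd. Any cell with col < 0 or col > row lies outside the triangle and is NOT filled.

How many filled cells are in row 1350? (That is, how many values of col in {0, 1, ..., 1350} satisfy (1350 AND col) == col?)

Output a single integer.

Answer: 32

Derivation:
1350 in binary = 10101000110
popcount(1350) = number of 1-bits in 10101000110 = 5
A col c satisfies (1350 AND c) == c iff every set bit of c is also set in 1350; each of the 5 set bits of 1350 can independently be on or off in c.
count = 2^5 = 32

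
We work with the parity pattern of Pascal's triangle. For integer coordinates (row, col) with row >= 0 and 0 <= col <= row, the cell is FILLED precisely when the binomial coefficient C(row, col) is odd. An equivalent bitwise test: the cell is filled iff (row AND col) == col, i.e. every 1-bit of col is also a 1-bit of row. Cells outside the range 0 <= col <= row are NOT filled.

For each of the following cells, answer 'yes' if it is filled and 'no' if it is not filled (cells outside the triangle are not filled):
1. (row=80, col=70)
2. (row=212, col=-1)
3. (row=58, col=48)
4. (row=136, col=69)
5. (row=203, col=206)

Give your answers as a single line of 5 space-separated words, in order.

Answer: no no yes no no

Derivation:
(80,70): row=0b1010000, col=0b1000110, row AND col = 0b1000000 = 64; 64 != 70 -> empty
(212,-1): col outside [0, 212] -> not filled
(58,48): row=0b111010, col=0b110000, row AND col = 0b110000 = 48; 48 == 48 -> filled
(136,69): row=0b10001000, col=0b1000101, row AND col = 0b0 = 0; 0 != 69 -> empty
(203,206): col outside [0, 203] -> not filled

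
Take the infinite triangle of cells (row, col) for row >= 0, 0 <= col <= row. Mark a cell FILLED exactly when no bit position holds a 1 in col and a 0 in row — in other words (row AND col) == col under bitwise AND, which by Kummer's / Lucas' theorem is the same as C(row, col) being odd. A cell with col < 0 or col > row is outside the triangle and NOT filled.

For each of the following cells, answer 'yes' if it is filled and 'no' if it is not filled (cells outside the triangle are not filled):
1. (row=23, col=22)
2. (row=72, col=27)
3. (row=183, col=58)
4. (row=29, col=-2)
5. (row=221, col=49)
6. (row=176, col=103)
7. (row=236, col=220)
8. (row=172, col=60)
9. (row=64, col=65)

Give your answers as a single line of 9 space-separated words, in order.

Answer: yes no no no no no no no no

Derivation:
(23,22): row=0b10111, col=0b10110, row AND col = 0b10110 = 22; 22 == 22 -> filled
(72,27): row=0b1001000, col=0b11011, row AND col = 0b1000 = 8; 8 != 27 -> empty
(183,58): row=0b10110111, col=0b111010, row AND col = 0b110010 = 50; 50 != 58 -> empty
(29,-2): col outside [0, 29] -> not filled
(221,49): row=0b11011101, col=0b110001, row AND col = 0b10001 = 17; 17 != 49 -> empty
(176,103): row=0b10110000, col=0b1100111, row AND col = 0b100000 = 32; 32 != 103 -> empty
(236,220): row=0b11101100, col=0b11011100, row AND col = 0b11001100 = 204; 204 != 220 -> empty
(172,60): row=0b10101100, col=0b111100, row AND col = 0b101100 = 44; 44 != 60 -> empty
(64,65): col outside [0, 64] -> not filled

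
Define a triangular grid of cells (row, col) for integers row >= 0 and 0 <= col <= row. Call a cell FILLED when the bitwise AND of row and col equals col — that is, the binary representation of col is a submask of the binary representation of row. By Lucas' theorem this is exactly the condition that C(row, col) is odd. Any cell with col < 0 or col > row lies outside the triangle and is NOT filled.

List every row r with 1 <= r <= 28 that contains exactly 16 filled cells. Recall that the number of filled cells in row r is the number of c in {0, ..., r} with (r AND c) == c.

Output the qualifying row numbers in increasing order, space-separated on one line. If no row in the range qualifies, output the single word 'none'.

Row r has 2^popcount(r) filled cells, so we need popcount(r) = log2(16) = 4.
Scan r = 1..28 and keep those with exactly 4 one-bits:
r=1=1 popcount=1 -> skip
r=2=10 popcount=1 -> skip
r=3=11 popcount=2 -> skip
r=4=100 popcount=1 -> skip
r=5=101 popcount=2 -> skip
r=6=110 popcount=2 -> skip
r=7=111 popcount=3 -> skip
r=8=1000 popcount=1 -> skip
r=9=1001 popcount=2 -> skip
r=10=1010 popcount=2 -> skip
r=11=1011 popcount=3 -> skip
r=12=1100 popcount=2 -> skip
r=13=1101 popcount=3 -> skip
r=14=1110 popcount=3 -> skip
r=15=1111 popcount=4 -> KEEP
r=16=10000 popcount=1 -> skip
r=17=10001 popcount=2 -> skip
r=18=10010 popcount=2 -> skip
r=19=10011 popcount=3 -> skip
r=20=10100 popcount=2 -> skip
r=21=10101 popcount=3 -> skip
r=22=10110 popcount=3 -> skip
r=23=10111 popcount=4 -> KEEP
r=24=11000 popcount=2 -> skip
r=25=11001 popcount=3 -> skip
r=26=11010 popcount=3 -> skip
r=27=11011 popcount=4 -> KEEP
r=28=11100 popcount=3 -> skip
Kept rows: 15 23 27

Answer: 15 23 27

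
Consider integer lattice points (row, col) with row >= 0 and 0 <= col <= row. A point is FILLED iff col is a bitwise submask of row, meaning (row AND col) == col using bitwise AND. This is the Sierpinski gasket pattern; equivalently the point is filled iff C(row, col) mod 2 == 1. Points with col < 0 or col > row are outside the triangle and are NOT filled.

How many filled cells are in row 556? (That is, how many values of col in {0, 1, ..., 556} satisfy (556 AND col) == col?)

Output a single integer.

Answer: 16

Derivation:
556 in binary = 1000101100
popcount(556) = number of 1-bits in 1000101100 = 4
A col c satisfies (556 AND c) == c iff every set bit of c is also set in 556; each of the 4 set bits of 556 can independently be on or off in c.
count = 2^4 = 16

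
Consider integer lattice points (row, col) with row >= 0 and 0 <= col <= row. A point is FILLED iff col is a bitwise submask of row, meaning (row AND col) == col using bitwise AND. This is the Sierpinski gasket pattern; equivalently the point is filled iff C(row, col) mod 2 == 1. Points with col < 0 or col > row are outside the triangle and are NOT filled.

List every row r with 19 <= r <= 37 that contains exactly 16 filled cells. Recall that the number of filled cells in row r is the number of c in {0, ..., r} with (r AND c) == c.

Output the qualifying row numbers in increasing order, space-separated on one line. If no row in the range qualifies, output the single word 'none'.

Row r has 2^popcount(r) filled cells, so we need popcount(r) = log2(16) = 4.
Scan r = 19..37 and keep those with exactly 4 one-bits:
r=19=10011 popcount=3 -> skip
r=20=10100 popcount=2 -> skip
r=21=10101 popcount=3 -> skip
r=22=10110 popcount=3 -> skip
r=23=10111 popcount=4 -> KEEP
r=24=11000 popcount=2 -> skip
r=25=11001 popcount=3 -> skip
r=26=11010 popcount=3 -> skip
r=27=11011 popcount=4 -> KEEP
r=28=11100 popcount=3 -> skip
r=29=11101 popcount=4 -> KEEP
r=30=11110 popcount=4 -> KEEP
r=31=11111 popcount=5 -> skip
r=32=100000 popcount=1 -> skip
r=33=100001 popcount=2 -> skip
r=34=100010 popcount=2 -> skip
r=35=100011 popcount=3 -> skip
r=36=100100 popcount=2 -> skip
r=37=100101 popcount=3 -> skip
Kept rows: 23 27 29 30

Answer: 23 27 29 30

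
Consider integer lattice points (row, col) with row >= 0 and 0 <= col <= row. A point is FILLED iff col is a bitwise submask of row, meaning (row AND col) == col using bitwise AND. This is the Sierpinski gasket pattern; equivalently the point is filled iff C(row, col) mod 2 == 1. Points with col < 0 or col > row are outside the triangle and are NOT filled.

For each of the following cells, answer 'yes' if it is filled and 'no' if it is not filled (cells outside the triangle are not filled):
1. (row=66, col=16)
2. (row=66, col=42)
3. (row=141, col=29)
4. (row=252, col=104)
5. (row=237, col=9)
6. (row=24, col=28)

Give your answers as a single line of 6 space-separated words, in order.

(66,16): row=0b1000010, col=0b10000, row AND col = 0b0 = 0; 0 != 16 -> empty
(66,42): row=0b1000010, col=0b101010, row AND col = 0b10 = 2; 2 != 42 -> empty
(141,29): row=0b10001101, col=0b11101, row AND col = 0b1101 = 13; 13 != 29 -> empty
(252,104): row=0b11111100, col=0b1101000, row AND col = 0b1101000 = 104; 104 == 104 -> filled
(237,9): row=0b11101101, col=0b1001, row AND col = 0b1001 = 9; 9 == 9 -> filled
(24,28): col outside [0, 24] -> not filled

Answer: no no no yes yes no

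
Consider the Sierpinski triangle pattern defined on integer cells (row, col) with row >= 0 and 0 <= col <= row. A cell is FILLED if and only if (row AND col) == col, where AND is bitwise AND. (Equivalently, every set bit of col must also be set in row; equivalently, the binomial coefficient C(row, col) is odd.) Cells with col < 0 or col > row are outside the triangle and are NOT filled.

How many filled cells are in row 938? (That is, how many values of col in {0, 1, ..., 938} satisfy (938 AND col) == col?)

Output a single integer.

938 in binary = 1110101010
popcount(938) = number of 1-bits in 1110101010 = 6
A col c satisfies (938 AND c) == c iff every set bit of c is also set in 938; each of the 6 set bits of 938 can independently be on or off in c.
count = 2^6 = 64

Answer: 64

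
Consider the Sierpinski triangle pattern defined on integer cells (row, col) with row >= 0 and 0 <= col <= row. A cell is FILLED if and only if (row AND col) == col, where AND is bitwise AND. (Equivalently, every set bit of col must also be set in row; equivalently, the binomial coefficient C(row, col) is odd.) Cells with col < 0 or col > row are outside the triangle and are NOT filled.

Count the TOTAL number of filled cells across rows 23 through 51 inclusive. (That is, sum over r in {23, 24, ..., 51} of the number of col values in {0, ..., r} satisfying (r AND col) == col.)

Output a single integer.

r23=10111 pc4: +16 =16
r24=11000 pc2: +4 =20
r25=11001 pc3: +8 =28
r26=11010 pc3: +8 =36
r27=11011 pc4: +16 =52
r28=11100 pc3: +8 =60
r29=11101 pc4: +16 =76
r30=11110 pc4: +16 =92
r31=11111 pc5: +32 =124
r32=100000 pc1: +2 =126
r33=100001 pc2: +4 =130
r34=100010 pc2: +4 =134
r35=100011 pc3: +8 =142
r36=100100 pc2: +4 =146
r37=100101 pc3: +8 =154
r38=100110 pc3: +8 =162
r39=100111 pc4: +16 =178
r40=101000 pc2: +4 =182
r41=101001 pc3: +8 =190
r42=101010 pc3: +8 =198
r43=101011 pc4: +16 =214
r44=101100 pc3: +8 =222
r45=101101 pc4: +16 =238
r46=101110 pc4: +16 =254
r47=101111 pc5: +32 =286
r48=110000 pc2: +4 =290
r49=110001 pc3: +8 =298
r50=110010 pc3: +8 =306
r51=110011 pc4: +16 =322

Answer: 322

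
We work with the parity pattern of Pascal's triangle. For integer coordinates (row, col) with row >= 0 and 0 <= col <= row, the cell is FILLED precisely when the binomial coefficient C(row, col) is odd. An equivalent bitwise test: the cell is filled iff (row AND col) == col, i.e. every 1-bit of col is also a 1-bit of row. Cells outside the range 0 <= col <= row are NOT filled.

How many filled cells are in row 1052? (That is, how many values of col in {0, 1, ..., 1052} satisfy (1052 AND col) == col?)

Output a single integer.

1052 in binary = 10000011100
popcount(1052) = number of 1-bits in 10000011100 = 4
A col c satisfies (1052 AND c) == c iff every set bit of c is also set in 1052; each of the 4 set bits of 1052 can independently be on or off in c.
count = 2^4 = 16

Answer: 16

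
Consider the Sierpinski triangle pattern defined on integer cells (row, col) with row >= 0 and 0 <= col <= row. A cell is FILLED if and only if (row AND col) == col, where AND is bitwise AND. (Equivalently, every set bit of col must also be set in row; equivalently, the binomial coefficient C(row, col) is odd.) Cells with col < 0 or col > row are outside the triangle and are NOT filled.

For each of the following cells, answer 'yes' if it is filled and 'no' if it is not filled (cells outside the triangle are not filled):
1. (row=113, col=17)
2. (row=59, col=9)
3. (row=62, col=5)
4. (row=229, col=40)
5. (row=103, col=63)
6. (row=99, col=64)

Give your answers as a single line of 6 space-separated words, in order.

Answer: yes yes no no no yes

Derivation:
(113,17): row=0b1110001, col=0b10001, row AND col = 0b10001 = 17; 17 == 17 -> filled
(59,9): row=0b111011, col=0b1001, row AND col = 0b1001 = 9; 9 == 9 -> filled
(62,5): row=0b111110, col=0b101, row AND col = 0b100 = 4; 4 != 5 -> empty
(229,40): row=0b11100101, col=0b101000, row AND col = 0b100000 = 32; 32 != 40 -> empty
(103,63): row=0b1100111, col=0b111111, row AND col = 0b100111 = 39; 39 != 63 -> empty
(99,64): row=0b1100011, col=0b1000000, row AND col = 0b1000000 = 64; 64 == 64 -> filled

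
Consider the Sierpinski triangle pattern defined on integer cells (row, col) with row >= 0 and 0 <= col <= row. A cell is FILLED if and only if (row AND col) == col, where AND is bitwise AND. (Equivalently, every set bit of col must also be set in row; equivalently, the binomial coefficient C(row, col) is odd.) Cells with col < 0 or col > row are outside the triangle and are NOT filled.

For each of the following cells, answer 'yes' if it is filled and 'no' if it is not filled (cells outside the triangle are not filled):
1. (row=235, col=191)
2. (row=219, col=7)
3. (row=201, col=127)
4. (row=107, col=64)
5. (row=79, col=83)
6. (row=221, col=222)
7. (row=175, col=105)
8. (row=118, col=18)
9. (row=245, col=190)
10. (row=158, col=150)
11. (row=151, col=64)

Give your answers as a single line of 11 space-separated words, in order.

(235,191): row=0b11101011, col=0b10111111, row AND col = 0b10101011 = 171; 171 != 191 -> empty
(219,7): row=0b11011011, col=0b111, row AND col = 0b11 = 3; 3 != 7 -> empty
(201,127): row=0b11001001, col=0b1111111, row AND col = 0b1001001 = 73; 73 != 127 -> empty
(107,64): row=0b1101011, col=0b1000000, row AND col = 0b1000000 = 64; 64 == 64 -> filled
(79,83): col outside [0, 79] -> not filled
(221,222): col outside [0, 221] -> not filled
(175,105): row=0b10101111, col=0b1101001, row AND col = 0b101001 = 41; 41 != 105 -> empty
(118,18): row=0b1110110, col=0b10010, row AND col = 0b10010 = 18; 18 == 18 -> filled
(245,190): row=0b11110101, col=0b10111110, row AND col = 0b10110100 = 180; 180 != 190 -> empty
(158,150): row=0b10011110, col=0b10010110, row AND col = 0b10010110 = 150; 150 == 150 -> filled
(151,64): row=0b10010111, col=0b1000000, row AND col = 0b0 = 0; 0 != 64 -> empty

Answer: no no no yes no no no yes no yes no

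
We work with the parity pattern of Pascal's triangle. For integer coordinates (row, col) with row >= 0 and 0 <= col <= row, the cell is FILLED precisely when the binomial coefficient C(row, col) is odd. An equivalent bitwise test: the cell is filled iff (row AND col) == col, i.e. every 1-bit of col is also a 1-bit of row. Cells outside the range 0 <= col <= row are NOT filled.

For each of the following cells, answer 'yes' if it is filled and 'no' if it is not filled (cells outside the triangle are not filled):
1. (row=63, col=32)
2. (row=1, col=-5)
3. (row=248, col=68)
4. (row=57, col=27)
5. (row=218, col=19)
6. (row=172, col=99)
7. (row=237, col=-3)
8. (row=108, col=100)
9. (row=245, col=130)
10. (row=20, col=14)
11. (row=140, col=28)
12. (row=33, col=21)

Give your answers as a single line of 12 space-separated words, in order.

Answer: yes no no no no no no yes no no no no

Derivation:
(63,32): row=0b111111, col=0b100000, row AND col = 0b100000 = 32; 32 == 32 -> filled
(1,-5): col outside [0, 1] -> not filled
(248,68): row=0b11111000, col=0b1000100, row AND col = 0b1000000 = 64; 64 != 68 -> empty
(57,27): row=0b111001, col=0b11011, row AND col = 0b11001 = 25; 25 != 27 -> empty
(218,19): row=0b11011010, col=0b10011, row AND col = 0b10010 = 18; 18 != 19 -> empty
(172,99): row=0b10101100, col=0b1100011, row AND col = 0b100000 = 32; 32 != 99 -> empty
(237,-3): col outside [0, 237] -> not filled
(108,100): row=0b1101100, col=0b1100100, row AND col = 0b1100100 = 100; 100 == 100 -> filled
(245,130): row=0b11110101, col=0b10000010, row AND col = 0b10000000 = 128; 128 != 130 -> empty
(20,14): row=0b10100, col=0b1110, row AND col = 0b100 = 4; 4 != 14 -> empty
(140,28): row=0b10001100, col=0b11100, row AND col = 0b1100 = 12; 12 != 28 -> empty
(33,21): row=0b100001, col=0b10101, row AND col = 0b1 = 1; 1 != 21 -> empty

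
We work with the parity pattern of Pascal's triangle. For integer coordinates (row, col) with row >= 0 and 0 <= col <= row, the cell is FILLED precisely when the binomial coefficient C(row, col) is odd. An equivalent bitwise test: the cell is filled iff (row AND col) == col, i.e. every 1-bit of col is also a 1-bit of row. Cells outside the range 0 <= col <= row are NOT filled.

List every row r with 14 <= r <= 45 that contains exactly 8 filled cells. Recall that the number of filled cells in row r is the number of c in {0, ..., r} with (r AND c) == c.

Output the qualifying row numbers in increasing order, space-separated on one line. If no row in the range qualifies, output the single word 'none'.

Row r has 2^popcount(r) filled cells, so we need popcount(r) = log2(8) = 3.
Scan r = 14..45 and keep those with exactly 3 one-bits:
r=14=1110 popcount=3 -> KEEP
r=15=1111 popcount=4 -> skip
r=16=10000 popcount=1 -> skip
r=17=10001 popcount=2 -> skip
r=18=10010 popcount=2 -> skip
r=19=10011 popcount=3 -> KEEP
r=20=10100 popcount=2 -> skip
r=21=10101 popcount=3 -> KEEP
r=22=10110 popcount=3 -> KEEP
r=23=10111 popcount=4 -> skip
r=24=11000 popcount=2 -> skip
r=25=11001 popcount=3 -> KEEP
r=26=11010 popcount=3 -> KEEP
r=27=11011 popcount=4 -> skip
r=28=11100 popcount=3 -> KEEP
r=29=11101 popcount=4 -> skip
r=30=11110 popcount=4 -> skip
r=31=11111 popcount=5 -> skip
r=32=100000 popcount=1 -> skip
r=33=100001 popcount=2 -> skip
r=34=100010 popcount=2 -> skip
r=35=100011 popcount=3 -> KEEP
r=36=100100 popcount=2 -> skip
r=37=100101 popcount=3 -> KEEP
r=38=100110 popcount=3 -> KEEP
r=39=100111 popcount=4 -> skip
r=40=101000 popcount=2 -> skip
r=41=101001 popcount=3 -> KEEP
r=42=101010 popcount=3 -> KEEP
r=43=101011 popcount=4 -> skip
r=44=101100 popcount=3 -> KEEP
r=45=101101 popcount=4 -> skip
Kept rows: 14 19 21 22 25 26 28 35 37 38 41 42 44

Answer: 14 19 21 22 25 26 28 35 37 38 41 42 44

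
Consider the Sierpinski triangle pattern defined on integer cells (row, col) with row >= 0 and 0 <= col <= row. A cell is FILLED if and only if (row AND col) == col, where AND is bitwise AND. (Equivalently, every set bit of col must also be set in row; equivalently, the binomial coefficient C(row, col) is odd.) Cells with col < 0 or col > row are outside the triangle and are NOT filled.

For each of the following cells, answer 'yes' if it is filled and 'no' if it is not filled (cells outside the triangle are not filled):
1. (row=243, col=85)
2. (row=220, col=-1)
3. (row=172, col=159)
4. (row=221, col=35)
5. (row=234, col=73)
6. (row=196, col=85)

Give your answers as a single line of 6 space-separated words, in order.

Answer: no no no no no no

Derivation:
(243,85): row=0b11110011, col=0b1010101, row AND col = 0b1010001 = 81; 81 != 85 -> empty
(220,-1): col outside [0, 220] -> not filled
(172,159): row=0b10101100, col=0b10011111, row AND col = 0b10001100 = 140; 140 != 159 -> empty
(221,35): row=0b11011101, col=0b100011, row AND col = 0b1 = 1; 1 != 35 -> empty
(234,73): row=0b11101010, col=0b1001001, row AND col = 0b1001000 = 72; 72 != 73 -> empty
(196,85): row=0b11000100, col=0b1010101, row AND col = 0b1000100 = 68; 68 != 85 -> empty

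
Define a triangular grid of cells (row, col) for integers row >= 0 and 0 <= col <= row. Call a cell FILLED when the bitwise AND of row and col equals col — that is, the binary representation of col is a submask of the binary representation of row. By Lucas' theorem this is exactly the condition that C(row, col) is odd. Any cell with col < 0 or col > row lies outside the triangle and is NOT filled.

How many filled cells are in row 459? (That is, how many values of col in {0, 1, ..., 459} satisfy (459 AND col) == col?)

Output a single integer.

Answer: 64

Derivation:
459 in binary = 111001011
popcount(459) = number of 1-bits in 111001011 = 6
A col c satisfies (459 AND c) == c iff every set bit of c is also set in 459; each of the 6 set bits of 459 can independently be on or off in c.
count = 2^6 = 64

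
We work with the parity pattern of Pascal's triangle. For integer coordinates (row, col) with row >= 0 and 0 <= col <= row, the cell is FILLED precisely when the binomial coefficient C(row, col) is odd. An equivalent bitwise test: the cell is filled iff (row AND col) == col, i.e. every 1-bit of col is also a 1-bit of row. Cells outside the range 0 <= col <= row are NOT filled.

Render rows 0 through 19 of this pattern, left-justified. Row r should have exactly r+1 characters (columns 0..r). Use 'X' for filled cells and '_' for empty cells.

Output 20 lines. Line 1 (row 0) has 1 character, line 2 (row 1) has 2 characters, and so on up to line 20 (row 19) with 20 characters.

r0=0: X
r1=1: XX
r2=10: X_X
r3=11: XXXX
r4=100: X___X
r5=101: XX__XX
r6=110: X_X_X_X
r7=111: XXXXXXXX
r8=1000: X_______X
r9=1001: XX______XX
r10=1010: X_X_____X_X
r11=1011: XXXX____XXXX
r12=1100: X___X___X___X
r13=1101: XX__XX__XX__XX
r14=1110: X_X_X_X_X_X_X_X
r15=1111: XXXXXXXXXXXXXXXX
r16=10000: X_______________X
r17=10001: XX______________XX
r18=10010: X_X_____________X_X
r19=10011: XXXX____________XXXX

Answer: X
XX
X_X
XXXX
X___X
XX__XX
X_X_X_X
XXXXXXXX
X_______X
XX______XX
X_X_____X_X
XXXX____XXXX
X___X___X___X
XX__XX__XX__XX
X_X_X_X_X_X_X_X
XXXXXXXXXXXXXXXX
X_______________X
XX______________XX
X_X_____________X_X
XXXX____________XXXX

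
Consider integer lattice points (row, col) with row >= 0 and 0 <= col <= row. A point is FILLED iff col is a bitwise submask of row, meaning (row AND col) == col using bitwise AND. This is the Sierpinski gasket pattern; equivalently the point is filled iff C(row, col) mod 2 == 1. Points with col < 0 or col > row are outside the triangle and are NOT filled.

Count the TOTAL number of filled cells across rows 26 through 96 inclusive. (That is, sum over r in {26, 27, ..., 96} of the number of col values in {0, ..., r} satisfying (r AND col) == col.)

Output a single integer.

r26=11010 pc3: +8 =8
r27=11011 pc4: +16 =24
r28=11100 pc3: +8 =32
r29=11101 pc4: +16 =48
r30=11110 pc4: +16 =64
r31=11111 pc5: +32 =96
r32=100000 pc1: +2 =98
r33=100001 pc2: +4 =102
r34=100010 pc2: +4 =106
r35=100011 pc3: +8 =114
r36=100100 pc2: +4 =118
r37=100101 pc3: +8 =126
r38=100110 pc3: +8 =134
r39=100111 pc4: +16 =150
r40=101000 pc2: +4 =154
r41=101001 pc3: +8 =162
r42=101010 pc3: +8 =170
r43=101011 pc4: +16 =186
r44=101100 pc3: +8 =194
r45=101101 pc4: +16 =210
r46=101110 pc4: +16 =226
r47=101111 pc5: +32 =258
r48=110000 pc2: +4 =262
r49=110001 pc3: +8 =270
r50=110010 pc3: +8 =278
r51=110011 pc4: +16 =294
r52=110100 pc3: +8 =302
r53=110101 pc4: +16 =318
r54=110110 pc4: +16 =334
r55=110111 pc5: +32 =366
r56=111000 pc3: +8 =374
r57=111001 pc4: +16 =390
r58=111010 pc4: +16 =406
r59=111011 pc5: +32 =438
r60=111100 pc4: +16 =454
r61=111101 pc5: +32 =486
r62=111110 pc5: +32 =518
r63=111111 pc6: +64 =582
r64=1000000 pc1: +2 =584
r65=1000001 pc2: +4 =588
r66=1000010 pc2: +4 =592
r67=1000011 pc3: +8 =600
r68=1000100 pc2: +4 =604
r69=1000101 pc3: +8 =612
r70=1000110 pc3: +8 =620
r71=1000111 pc4: +16 =636
r72=1001000 pc2: +4 =640
r73=1001001 pc3: +8 =648
r74=1001010 pc3: +8 =656
r75=1001011 pc4: +16 =672
r76=1001100 pc3: +8 =680
r77=1001101 pc4: +16 =696
r78=1001110 pc4: +16 =712
r79=1001111 pc5: +32 =744
r80=1010000 pc2: +4 =748
r81=1010001 pc3: +8 =756
r82=1010010 pc3: +8 =764
r83=1010011 pc4: +16 =780
r84=1010100 pc3: +8 =788
r85=1010101 pc4: +16 =804
r86=1010110 pc4: +16 =820
r87=1010111 pc5: +32 =852
r88=1011000 pc3: +8 =860
r89=1011001 pc4: +16 =876
r90=1011010 pc4: +16 =892
r91=1011011 pc5: +32 =924
r92=1011100 pc4: +16 =940
r93=1011101 pc5: +32 =972
r94=1011110 pc5: +32 =1004
r95=1011111 pc6: +64 =1068
r96=1100000 pc2: +4 =1072

Answer: 1072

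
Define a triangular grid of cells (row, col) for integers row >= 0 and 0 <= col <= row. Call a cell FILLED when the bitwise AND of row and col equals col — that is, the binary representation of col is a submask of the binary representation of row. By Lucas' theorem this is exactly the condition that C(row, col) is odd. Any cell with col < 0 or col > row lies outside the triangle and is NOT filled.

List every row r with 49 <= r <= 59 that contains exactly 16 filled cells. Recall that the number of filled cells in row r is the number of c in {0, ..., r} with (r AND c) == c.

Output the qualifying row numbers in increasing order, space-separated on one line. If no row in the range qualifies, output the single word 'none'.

Row r has 2^popcount(r) filled cells, so we need popcount(r) = log2(16) = 4.
Scan r = 49..59 and keep those with exactly 4 one-bits:
r=49=110001 popcount=3 -> skip
r=50=110010 popcount=3 -> skip
r=51=110011 popcount=4 -> KEEP
r=52=110100 popcount=3 -> skip
r=53=110101 popcount=4 -> KEEP
r=54=110110 popcount=4 -> KEEP
r=55=110111 popcount=5 -> skip
r=56=111000 popcount=3 -> skip
r=57=111001 popcount=4 -> KEEP
r=58=111010 popcount=4 -> KEEP
r=59=111011 popcount=5 -> skip
Kept rows: 51 53 54 57 58

Answer: 51 53 54 57 58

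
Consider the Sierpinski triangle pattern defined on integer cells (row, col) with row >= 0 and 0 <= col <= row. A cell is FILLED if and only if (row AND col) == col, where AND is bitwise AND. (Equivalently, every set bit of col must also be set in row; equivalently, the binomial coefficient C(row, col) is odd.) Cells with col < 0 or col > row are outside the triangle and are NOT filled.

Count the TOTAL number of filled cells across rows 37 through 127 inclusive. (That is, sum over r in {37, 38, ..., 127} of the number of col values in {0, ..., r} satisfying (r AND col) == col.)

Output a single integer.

Answer: 1922

Derivation:
r37=100101 pc3: +8 =8
r38=100110 pc3: +8 =16
r39=100111 pc4: +16 =32
r40=101000 pc2: +4 =36
r41=101001 pc3: +8 =44
r42=101010 pc3: +8 =52
r43=101011 pc4: +16 =68
r44=101100 pc3: +8 =76
r45=101101 pc4: +16 =92
r46=101110 pc4: +16 =108
r47=101111 pc5: +32 =140
r48=110000 pc2: +4 =144
r49=110001 pc3: +8 =152
r50=110010 pc3: +8 =160
r51=110011 pc4: +16 =176
r52=110100 pc3: +8 =184
r53=110101 pc4: +16 =200
r54=110110 pc4: +16 =216
r55=110111 pc5: +32 =248
r56=111000 pc3: +8 =256
r57=111001 pc4: +16 =272
r58=111010 pc4: +16 =288
r59=111011 pc5: +32 =320
r60=111100 pc4: +16 =336
r61=111101 pc5: +32 =368
r62=111110 pc5: +32 =400
r63=111111 pc6: +64 =464
r64=1000000 pc1: +2 =466
r65=1000001 pc2: +4 =470
r66=1000010 pc2: +4 =474
r67=1000011 pc3: +8 =482
r68=1000100 pc2: +4 =486
r69=1000101 pc3: +8 =494
r70=1000110 pc3: +8 =502
r71=1000111 pc4: +16 =518
r72=1001000 pc2: +4 =522
r73=1001001 pc3: +8 =530
r74=1001010 pc3: +8 =538
r75=1001011 pc4: +16 =554
r76=1001100 pc3: +8 =562
r77=1001101 pc4: +16 =578
r78=1001110 pc4: +16 =594
r79=1001111 pc5: +32 =626
r80=1010000 pc2: +4 =630
r81=1010001 pc3: +8 =638
r82=1010010 pc3: +8 =646
r83=1010011 pc4: +16 =662
r84=1010100 pc3: +8 =670
r85=1010101 pc4: +16 =686
r86=1010110 pc4: +16 =702
r87=1010111 pc5: +32 =734
r88=1011000 pc3: +8 =742
r89=1011001 pc4: +16 =758
r90=1011010 pc4: +16 =774
r91=1011011 pc5: +32 =806
r92=1011100 pc4: +16 =822
r93=1011101 pc5: +32 =854
r94=1011110 pc5: +32 =886
r95=1011111 pc6: +64 =950
r96=1100000 pc2: +4 =954
r97=1100001 pc3: +8 =962
r98=1100010 pc3: +8 =970
r99=1100011 pc4: +16 =986
r100=1100100 pc3: +8 =994
r101=1100101 pc4: +16 =1010
r102=1100110 pc4: +16 =1026
r103=1100111 pc5: +32 =1058
r104=1101000 pc3: +8 =1066
r105=1101001 pc4: +16 =1082
r106=1101010 pc4: +16 =1098
r107=1101011 pc5: +32 =1130
r108=1101100 pc4: +16 =1146
r109=1101101 pc5: +32 =1178
r110=1101110 pc5: +32 =1210
r111=1101111 pc6: +64 =1274
r112=1110000 pc3: +8 =1282
r113=1110001 pc4: +16 =1298
r114=1110010 pc4: +16 =1314
r115=1110011 pc5: +32 =1346
r116=1110100 pc4: +16 =1362
r117=1110101 pc5: +32 =1394
r118=1110110 pc5: +32 =1426
r119=1110111 pc6: +64 =1490
r120=1111000 pc4: +16 =1506
r121=1111001 pc5: +32 =1538
r122=1111010 pc5: +32 =1570
r123=1111011 pc6: +64 =1634
r124=1111100 pc5: +32 =1666
r125=1111101 pc6: +64 =1730
r126=1111110 pc6: +64 =1794
r127=1111111 pc7: +128 =1922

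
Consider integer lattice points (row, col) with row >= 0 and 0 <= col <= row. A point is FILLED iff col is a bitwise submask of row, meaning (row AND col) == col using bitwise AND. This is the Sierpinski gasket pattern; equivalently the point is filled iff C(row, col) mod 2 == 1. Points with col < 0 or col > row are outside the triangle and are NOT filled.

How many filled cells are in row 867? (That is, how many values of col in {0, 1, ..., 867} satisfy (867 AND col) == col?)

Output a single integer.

867 in binary = 1101100011
popcount(867) = number of 1-bits in 1101100011 = 6
A col c satisfies (867 AND c) == c iff every set bit of c is also set in 867; each of the 6 set bits of 867 can independently be on or off in c.
count = 2^6 = 64

Answer: 64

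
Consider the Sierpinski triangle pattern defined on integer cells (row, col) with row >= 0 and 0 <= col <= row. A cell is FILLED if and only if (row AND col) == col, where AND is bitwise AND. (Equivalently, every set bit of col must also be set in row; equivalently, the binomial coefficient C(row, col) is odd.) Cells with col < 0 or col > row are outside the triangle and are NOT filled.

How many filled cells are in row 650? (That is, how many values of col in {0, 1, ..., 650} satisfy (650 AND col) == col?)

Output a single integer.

650 in binary = 1010001010
popcount(650) = number of 1-bits in 1010001010 = 4
A col c satisfies (650 AND c) == c iff every set bit of c is also set in 650; each of the 4 set bits of 650 can independently be on or off in c.
count = 2^4 = 16

Answer: 16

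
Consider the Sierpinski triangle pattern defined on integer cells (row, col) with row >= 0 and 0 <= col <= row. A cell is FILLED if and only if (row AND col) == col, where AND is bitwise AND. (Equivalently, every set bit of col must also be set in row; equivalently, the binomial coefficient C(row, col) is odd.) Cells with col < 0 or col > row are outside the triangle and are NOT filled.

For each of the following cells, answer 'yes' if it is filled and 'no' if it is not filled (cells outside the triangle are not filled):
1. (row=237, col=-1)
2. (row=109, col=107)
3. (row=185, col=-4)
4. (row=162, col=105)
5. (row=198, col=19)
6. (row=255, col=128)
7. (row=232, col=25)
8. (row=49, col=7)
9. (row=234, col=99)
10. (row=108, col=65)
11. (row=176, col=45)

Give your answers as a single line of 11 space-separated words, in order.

Answer: no no no no no yes no no no no no

Derivation:
(237,-1): col outside [0, 237] -> not filled
(109,107): row=0b1101101, col=0b1101011, row AND col = 0b1101001 = 105; 105 != 107 -> empty
(185,-4): col outside [0, 185] -> not filled
(162,105): row=0b10100010, col=0b1101001, row AND col = 0b100000 = 32; 32 != 105 -> empty
(198,19): row=0b11000110, col=0b10011, row AND col = 0b10 = 2; 2 != 19 -> empty
(255,128): row=0b11111111, col=0b10000000, row AND col = 0b10000000 = 128; 128 == 128 -> filled
(232,25): row=0b11101000, col=0b11001, row AND col = 0b1000 = 8; 8 != 25 -> empty
(49,7): row=0b110001, col=0b111, row AND col = 0b1 = 1; 1 != 7 -> empty
(234,99): row=0b11101010, col=0b1100011, row AND col = 0b1100010 = 98; 98 != 99 -> empty
(108,65): row=0b1101100, col=0b1000001, row AND col = 0b1000000 = 64; 64 != 65 -> empty
(176,45): row=0b10110000, col=0b101101, row AND col = 0b100000 = 32; 32 != 45 -> empty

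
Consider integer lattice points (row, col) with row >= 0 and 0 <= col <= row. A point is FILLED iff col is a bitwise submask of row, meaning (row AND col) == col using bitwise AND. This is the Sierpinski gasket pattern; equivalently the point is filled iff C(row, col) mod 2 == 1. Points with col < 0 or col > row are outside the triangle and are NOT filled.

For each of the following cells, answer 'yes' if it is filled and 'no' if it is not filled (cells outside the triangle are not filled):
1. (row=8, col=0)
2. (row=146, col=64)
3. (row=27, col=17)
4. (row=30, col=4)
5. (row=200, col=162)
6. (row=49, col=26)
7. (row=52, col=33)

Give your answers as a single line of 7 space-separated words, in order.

Answer: yes no yes yes no no no

Derivation:
(8,0): row=0b1000, col=0b0, row AND col = 0b0 = 0; 0 == 0 -> filled
(146,64): row=0b10010010, col=0b1000000, row AND col = 0b0 = 0; 0 != 64 -> empty
(27,17): row=0b11011, col=0b10001, row AND col = 0b10001 = 17; 17 == 17 -> filled
(30,4): row=0b11110, col=0b100, row AND col = 0b100 = 4; 4 == 4 -> filled
(200,162): row=0b11001000, col=0b10100010, row AND col = 0b10000000 = 128; 128 != 162 -> empty
(49,26): row=0b110001, col=0b11010, row AND col = 0b10000 = 16; 16 != 26 -> empty
(52,33): row=0b110100, col=0b100001, row AND col = 0b100000 = 32; 32 != 33 -> empty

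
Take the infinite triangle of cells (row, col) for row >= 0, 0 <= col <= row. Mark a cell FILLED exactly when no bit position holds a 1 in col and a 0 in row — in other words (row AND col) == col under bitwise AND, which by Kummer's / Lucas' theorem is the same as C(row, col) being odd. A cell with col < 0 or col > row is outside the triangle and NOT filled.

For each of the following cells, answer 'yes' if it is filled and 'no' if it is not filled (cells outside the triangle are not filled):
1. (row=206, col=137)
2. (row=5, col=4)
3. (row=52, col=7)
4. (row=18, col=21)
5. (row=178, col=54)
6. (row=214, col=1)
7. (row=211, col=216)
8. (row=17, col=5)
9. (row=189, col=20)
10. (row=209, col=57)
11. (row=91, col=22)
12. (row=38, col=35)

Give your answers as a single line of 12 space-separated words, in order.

Answer: no yes no no no no no no yes no no no

Derivation:
(206,137): row=0b11001110, col=0b10001001, row AND col = 0b10001000 = 136; 136 != 137 -> empty
(5,4): row=0b101, col=0b100, row AND col = 0b100 = 4; 4 == 4 -> filled
(52,7): row=0b110100, col=0b111, row AND col = 0b100 = 4; 4 != 7 -> empty
(18,21): col outside [0, 18] -> not filled
(178,54): row=0b10110010, col=0b110110, row AND col = 0b110010 = 50; 50 != 54 -> empty
(214,1): row=0b11010110, col=0b1, row AND col = 0b0 = 0; 0 != 1 -> empty
(211,216): col outside [0, 211] -> not filled
(17,5): row=0b10001, col=0b101, row AND col = 0b1 = 1; 1 != 5 -> empty
(189,20): row=0b10111101, col=0b10100, row AND col = 0b10100 = 20; 20 == 20 -> filled
(209,57): row=0b11010001, col=0b111001, row AND col = 0b10001 = 17; 17 != 57 -> empty
(91,22): row=0b1011011, col=0b10110, row AND col = 0b10010 = 18; 18 != 22 -> empty
(38,35): row=0b100110, col=0b100011, row AND col = 0b100010 = 34; 34 != 35 -> empty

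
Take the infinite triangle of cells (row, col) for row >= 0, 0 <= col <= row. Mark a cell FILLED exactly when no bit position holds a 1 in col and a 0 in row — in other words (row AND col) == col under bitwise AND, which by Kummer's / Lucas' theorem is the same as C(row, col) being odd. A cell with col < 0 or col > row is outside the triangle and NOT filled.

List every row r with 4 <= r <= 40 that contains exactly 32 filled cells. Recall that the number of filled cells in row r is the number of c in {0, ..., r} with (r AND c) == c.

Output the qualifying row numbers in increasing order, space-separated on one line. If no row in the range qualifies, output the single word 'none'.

Row r has 2^popcount(r) filled cells, so we need popcount(r) = log2(32) = 5.
Scan r = 4..40 and keep those with exactly 5 one-bits:
r=4=100 popcount=1 -> skip
r=5=101 popcount=2 -> skip
r=6=110 popcount=2 -> skip
r=7=111 popcount=3 -> skip
r=8=1000 popcount=1 -> skip
r=9=1001 popcount=2 -> skip
r=10=1010 popcount=2 -> skip
r=11=1011 popcount=3 -> skip
r=12=1100 popcount=2 -> skip
r=13=1101 popcount=3 -> skip
r=14=1110 popcount=3 -> skip
r=15=1111 popcount=4 -> skip
r=16=10000 popcount=1 -> skip
r=17=10001 popcount=2 -> skip
r=18=10010 popcount=2 -> skip
r=19=10011 popcount=3 -> skip
r=20=10100 popcount=2 -> skip
r=21=10101 popcount=3 -> skip
r=22=10110 popcount=3 -> skip
r=23=10111 popcount=4 -> skip
r=24=11000 popcount=2 -> skip
r=25=11001 popcount=3 -> skip
r=26=11010 popcount=3 -> skip
r=27=11011 popcount=4 -> skip
r=28=11100 popcount=3 -> skip
r=29=11101 popcount=4 -> skip
r=30=11110 popcount=4 -> skip
r=31=11111 popcount=5 -> KEEP
r=32=100000 popcount=1 -> skip
r=33=100001 popcount=2 -> skip
r=34=100010 popcount=2 -> skip
r=35=100011 popcount=3 -> skip
r=36=100100 popcount=2 -> skip
r=37=100101 popcount=3 -> skip
r=38=100110 popcount=3 -> skip
r=39=100111 popcount=4 -> skip
r=40=101000 popcount=2 -> skip
Kept rows: 31

Answer: 31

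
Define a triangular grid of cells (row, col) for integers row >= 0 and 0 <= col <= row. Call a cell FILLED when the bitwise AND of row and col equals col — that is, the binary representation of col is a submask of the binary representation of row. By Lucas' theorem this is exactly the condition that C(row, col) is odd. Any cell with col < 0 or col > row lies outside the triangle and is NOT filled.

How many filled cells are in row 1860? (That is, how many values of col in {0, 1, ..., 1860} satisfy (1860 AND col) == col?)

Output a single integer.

1860 in binary = 11101000100
popcount(1860) = number of 1-bits in 11101000100 = 5
A col c satisfies (1860 AND c) == c iff every set bit of c is also set in 1860; each of the 5 set bits of 1860 can independently be on or off in c.
count = 2^5 = 32

Answer: 32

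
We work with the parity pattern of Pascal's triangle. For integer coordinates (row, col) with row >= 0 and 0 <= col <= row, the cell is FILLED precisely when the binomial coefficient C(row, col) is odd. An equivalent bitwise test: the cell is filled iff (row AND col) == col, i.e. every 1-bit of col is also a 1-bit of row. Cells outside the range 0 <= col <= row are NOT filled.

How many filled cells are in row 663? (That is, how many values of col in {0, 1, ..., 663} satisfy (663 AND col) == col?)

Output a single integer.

Answer: 64

Derivation:
663 in binary = 1010010111
popcount(663) = number of 1-bits in 1010010111 = 6
A col c satisfies (663 AND c) == c iff every set bit of c is also set in 663; each of the 6 set bits of 663 can independently be on or off in c.
count = 2^6 = 64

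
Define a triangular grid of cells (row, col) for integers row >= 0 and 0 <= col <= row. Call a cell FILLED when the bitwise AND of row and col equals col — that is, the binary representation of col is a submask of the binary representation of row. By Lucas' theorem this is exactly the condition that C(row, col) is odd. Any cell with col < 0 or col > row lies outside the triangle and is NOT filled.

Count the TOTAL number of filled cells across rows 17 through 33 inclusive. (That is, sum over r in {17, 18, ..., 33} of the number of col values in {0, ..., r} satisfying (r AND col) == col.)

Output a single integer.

Answer: 166

Derivation:
r17=10001 pc2: +4 =4
r18=10010 pc2: +4 =8
r19=10011 pc3: +8 =16
r20=10100 pc2: +4 =20
r21=10101 pc3: +8 =28
r22=10110 pc3: +8 =36
r23=10111 pc4: +16 =52
r24=11000 pc2: +4 =56
r25=11001 pc3: +8 =64
r26=11010 pc3: +8 =72
r27=11011 pc4: +16 =88
r28=11100 pc3: +8 =96
r29=11101 pc4: +16 =112
r30=11110 pc4: +16 =128
r31=11111 pc5: +32 =160
r32=100000 pc1: +2 =162
r33=100001 pc2: +4 =166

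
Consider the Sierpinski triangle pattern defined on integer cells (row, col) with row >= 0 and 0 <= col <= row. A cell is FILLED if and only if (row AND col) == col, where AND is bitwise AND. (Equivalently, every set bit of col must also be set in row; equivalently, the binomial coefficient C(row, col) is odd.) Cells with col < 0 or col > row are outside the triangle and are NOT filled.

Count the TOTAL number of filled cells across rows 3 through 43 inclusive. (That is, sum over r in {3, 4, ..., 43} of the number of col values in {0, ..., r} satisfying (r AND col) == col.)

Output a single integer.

Answer: 328

Derivation:
r3=11 pc2: +4 =4
r4=100 pc1: +2 =6
r5=101 pc2: +4 =10
r6=110 pc2: +4 =14
r7=111 pc3: +8 =22
r8=1000 pc1: +2 =24
r9=1001 pc2: +4 =28
r10=1010 pc2: +4 =32
r11=1011 pc3: +8 =40
r12=1100 pc2: +4 =44
r13=1101 pc3: +8 =52
r14=1110 pc3: +8 =60
r15=1111 pc4: +16 =76
r16=10000 pc1: +2 =78
r17=10001 pc2: +4 =82
r18=10010 pc2: +4 =86
r19=10011 pc3: +8 =94
r20=10100 pc2: +4 =98
r21=10101 pc3: +8 =106
r22=10110 pc3: +8 =114
r23=10111 pc4: +16 =130
r24=11000 pc2: +4 =134
r25=11001 pc3: +8 =142
r26=11010 pc3: +8 =150
r27=11011 pc4: +16 =166
r28=11100 pc3: +8 =174
r29=11101 pc4: +16 =190
r30=11110 pc4: +16 =206
r31=11111 pc5: +32 =238
r32=100000 pc1: +2 =240
r33=100001 pc2: +4 =244
r34=100010 pc2: +4 =248
r35=100011 pc3: +8 =256
r36=100100 pc2: +4 =260
r37=100101 pc3: +8 =268
r38=100110 pc3: +8 =276
r39=100111 pc4: +16 =292
r40=101000 pc2: +4 =296
r41=101001 pc3: +8 =304
r42=101010 pc3: +8 =312
r43=101011 pc4: +16 =328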